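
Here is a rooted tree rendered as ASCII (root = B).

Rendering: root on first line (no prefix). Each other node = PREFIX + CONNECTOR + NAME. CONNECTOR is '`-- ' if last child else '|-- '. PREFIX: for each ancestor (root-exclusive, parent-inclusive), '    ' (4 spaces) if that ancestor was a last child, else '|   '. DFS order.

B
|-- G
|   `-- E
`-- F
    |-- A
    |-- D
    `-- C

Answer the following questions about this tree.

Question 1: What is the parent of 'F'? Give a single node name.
Answer: B

Derivation:
Scan adjacency: F appears as child of B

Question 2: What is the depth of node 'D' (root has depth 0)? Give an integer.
Answer: 2

Derivation:
Path from root to D: B -> F -> D
Depth = number of edges = 2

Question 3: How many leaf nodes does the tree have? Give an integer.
Answer: 4

Derivation:
Leaves (nodes with no children): A, C, D, E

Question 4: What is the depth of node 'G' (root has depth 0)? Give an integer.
Answer: 1

Derivation:
Path from root to G: B -> G
Depth = number of edges = 1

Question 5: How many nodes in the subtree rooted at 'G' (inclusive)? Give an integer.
Answer: 2

Derivation:
Subtree rooted at G contains: E, G
Count = 2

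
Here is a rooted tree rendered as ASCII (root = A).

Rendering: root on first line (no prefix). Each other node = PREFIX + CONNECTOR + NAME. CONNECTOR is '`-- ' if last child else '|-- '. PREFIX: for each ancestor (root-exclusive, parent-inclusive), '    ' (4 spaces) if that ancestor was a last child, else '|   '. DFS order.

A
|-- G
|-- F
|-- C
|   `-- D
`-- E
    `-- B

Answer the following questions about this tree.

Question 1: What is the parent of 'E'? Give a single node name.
Answer: A

Derivation:
Scan adjacency: E appears as child of A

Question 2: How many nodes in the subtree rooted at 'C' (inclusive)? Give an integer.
Subtree rooted at C contains: C, D
Count = 2

Answer: 2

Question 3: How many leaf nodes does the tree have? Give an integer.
Answer: 4

Derivation:
Leaves (nodes with no children): B, D, F, G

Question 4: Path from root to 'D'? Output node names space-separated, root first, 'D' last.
Walk down from root: A -> C -> D

Answer: A C D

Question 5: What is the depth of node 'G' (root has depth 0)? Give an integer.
Answer: 1

Derivation:
Path from root to G: A -> G
Depth = number of edges = 1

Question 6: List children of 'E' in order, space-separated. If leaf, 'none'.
Answer: B

Derivation:
Node E's children (from adjacency): B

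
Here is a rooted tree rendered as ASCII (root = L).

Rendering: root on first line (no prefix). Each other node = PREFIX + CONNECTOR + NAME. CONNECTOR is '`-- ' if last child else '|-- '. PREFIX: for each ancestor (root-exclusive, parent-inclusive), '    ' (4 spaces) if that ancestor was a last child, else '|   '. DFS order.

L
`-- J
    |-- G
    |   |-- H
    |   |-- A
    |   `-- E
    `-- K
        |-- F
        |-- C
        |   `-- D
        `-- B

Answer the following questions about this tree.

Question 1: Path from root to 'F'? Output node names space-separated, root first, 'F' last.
Walk down from root: L -> J -> K -> F

Answer: L J K F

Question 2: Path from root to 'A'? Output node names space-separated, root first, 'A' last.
Answer: L J G A

Derivation:
Walk down from root: L -> J -> G -> A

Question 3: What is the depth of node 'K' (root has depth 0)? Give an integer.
Answer: 2

Derivation:
Path from root to K: L -> J -> K
Depth = number of edges = 2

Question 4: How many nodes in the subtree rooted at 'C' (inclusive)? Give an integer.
Answer: 2

Derivation:
Subtree rooted at C contains: C, D
Count = 2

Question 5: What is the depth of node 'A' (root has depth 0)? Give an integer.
Path from root to A: L -> J -> G -> A
Depth = number of edges = 3

Answer: 3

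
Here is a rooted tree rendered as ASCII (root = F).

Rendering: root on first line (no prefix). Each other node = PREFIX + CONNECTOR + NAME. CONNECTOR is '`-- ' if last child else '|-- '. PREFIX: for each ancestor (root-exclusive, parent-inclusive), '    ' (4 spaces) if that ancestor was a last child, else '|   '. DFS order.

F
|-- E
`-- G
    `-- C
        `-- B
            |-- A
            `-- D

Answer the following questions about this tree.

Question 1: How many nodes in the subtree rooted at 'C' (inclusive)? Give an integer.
Answer: 4

Derivation:
Subtree rooted at C contains: A, B, C, D
Count = 4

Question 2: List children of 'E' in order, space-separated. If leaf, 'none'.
Answer: none

Derivation:
Node E's children (from adjacency): (leaf)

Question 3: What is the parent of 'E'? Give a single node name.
Scan adjacency: E appears as child of F

Answer: F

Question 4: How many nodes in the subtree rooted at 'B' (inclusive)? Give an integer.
Subtree rooted at B contains: A, B, D
Count = 3

Answer: 3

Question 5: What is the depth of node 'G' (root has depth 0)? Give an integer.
Answer: 1

Derivation:
Path from root to G: F -> G
Depth = number of edges = 1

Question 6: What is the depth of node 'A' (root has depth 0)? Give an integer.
Answer: 4

Derivation:
Path from root to A: F -> G -> C -> B -> A
Depth = number of edges = 4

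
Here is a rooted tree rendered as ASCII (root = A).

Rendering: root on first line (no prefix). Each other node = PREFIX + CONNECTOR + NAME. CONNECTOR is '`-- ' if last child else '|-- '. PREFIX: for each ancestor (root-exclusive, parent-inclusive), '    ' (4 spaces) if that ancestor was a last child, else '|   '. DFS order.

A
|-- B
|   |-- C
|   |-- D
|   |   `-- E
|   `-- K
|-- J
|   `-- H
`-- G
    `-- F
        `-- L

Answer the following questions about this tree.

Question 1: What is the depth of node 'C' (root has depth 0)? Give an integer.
Path from root to C: A -> B -> C
Depth = number of edges = 2

Answer: 2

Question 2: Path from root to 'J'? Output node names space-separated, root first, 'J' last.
Walk down from root: A -> J

Answer: A J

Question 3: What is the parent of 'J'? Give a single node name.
Answer: A

Derivation:
Scan adjacency: J appears as child of A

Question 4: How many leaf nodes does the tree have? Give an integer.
Answer: 5

Derivation:
Leaves (nodes with no children): C, E, H, K, L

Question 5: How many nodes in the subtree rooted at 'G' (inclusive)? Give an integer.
Answer: 3

Derivation:
Subtree rooted at G contains: F, G, L
Count = 3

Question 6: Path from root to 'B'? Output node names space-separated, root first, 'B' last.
Walk down from root: A -> B

Answer: A B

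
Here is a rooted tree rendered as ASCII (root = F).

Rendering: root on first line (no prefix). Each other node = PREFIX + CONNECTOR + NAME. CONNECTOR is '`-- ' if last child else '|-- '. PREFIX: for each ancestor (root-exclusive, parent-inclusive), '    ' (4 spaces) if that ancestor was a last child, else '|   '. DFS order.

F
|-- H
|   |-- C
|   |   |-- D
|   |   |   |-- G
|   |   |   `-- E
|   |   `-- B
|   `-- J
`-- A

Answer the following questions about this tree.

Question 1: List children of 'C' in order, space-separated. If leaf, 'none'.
Answer: D B

Derivation:
Node C's children (from adjacency): D, B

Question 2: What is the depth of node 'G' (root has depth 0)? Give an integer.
Answer: 4

Derivation:
Path from root to G: F -> H -> C -> D -> G
Depth = number of edges = 4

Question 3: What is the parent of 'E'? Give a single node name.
Scan adjacency: E appears as child of D

Answer: D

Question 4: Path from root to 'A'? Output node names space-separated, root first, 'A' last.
Walk down from root: F -> A

Answer: F A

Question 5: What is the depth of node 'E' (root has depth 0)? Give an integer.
Answer: 4

Derivation:
Path from root to E: F -> H -> C -> D -> E
Depth = number of edges = 4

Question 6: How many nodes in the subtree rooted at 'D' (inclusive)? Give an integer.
Answer: 3

Derivation:
Subtree rooted at D contains: D, E, G
Count = 3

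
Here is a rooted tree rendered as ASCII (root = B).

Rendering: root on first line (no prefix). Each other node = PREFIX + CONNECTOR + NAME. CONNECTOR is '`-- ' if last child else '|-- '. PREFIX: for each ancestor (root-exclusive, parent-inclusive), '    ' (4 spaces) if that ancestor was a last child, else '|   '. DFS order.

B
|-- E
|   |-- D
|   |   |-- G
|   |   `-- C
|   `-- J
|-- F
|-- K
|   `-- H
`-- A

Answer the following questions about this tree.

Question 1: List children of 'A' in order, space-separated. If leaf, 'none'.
Node A's children (from adjacency): (leaf)

Answer: none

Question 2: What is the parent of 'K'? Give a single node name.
Answer: B

Derivation:
Scan adjacency: K appears as child of B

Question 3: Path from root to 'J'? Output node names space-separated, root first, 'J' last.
Answer: B E J

Derivation:
Walk down from root: B -> E -> J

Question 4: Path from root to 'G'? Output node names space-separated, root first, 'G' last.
Answer: B E D G

Derivation:
Walk down from root: B -> E -> D -> G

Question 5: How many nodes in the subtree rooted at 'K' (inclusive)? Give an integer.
Answer: 2

Derivation:
Subtree rooted at K contains: H, K
Count = 2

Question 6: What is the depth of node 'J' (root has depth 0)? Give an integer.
Path from root to J: B -> E -> J
Depth = number of edges = 2

Answer: 2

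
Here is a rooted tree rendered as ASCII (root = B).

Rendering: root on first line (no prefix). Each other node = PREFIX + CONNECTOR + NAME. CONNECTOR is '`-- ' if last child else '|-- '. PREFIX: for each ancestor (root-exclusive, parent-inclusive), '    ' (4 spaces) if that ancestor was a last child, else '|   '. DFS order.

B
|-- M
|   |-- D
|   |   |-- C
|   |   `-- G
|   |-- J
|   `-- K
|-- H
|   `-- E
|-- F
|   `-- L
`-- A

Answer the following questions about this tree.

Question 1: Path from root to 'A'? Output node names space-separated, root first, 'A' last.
Walk down from root: B -> A

Answer: B A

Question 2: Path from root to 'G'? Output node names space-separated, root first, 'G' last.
Answer: B M D G

Derivation:
Walk down from root: B -> M -> D -> G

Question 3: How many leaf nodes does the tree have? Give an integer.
Answer: 7

Derivation:
Leaves (nodes with no children): A, C, E, G, J, K, L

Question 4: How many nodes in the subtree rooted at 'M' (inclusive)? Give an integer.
Subtree rooted at M contains: C, D, G, J, K, M
Count = 6

Answer: 6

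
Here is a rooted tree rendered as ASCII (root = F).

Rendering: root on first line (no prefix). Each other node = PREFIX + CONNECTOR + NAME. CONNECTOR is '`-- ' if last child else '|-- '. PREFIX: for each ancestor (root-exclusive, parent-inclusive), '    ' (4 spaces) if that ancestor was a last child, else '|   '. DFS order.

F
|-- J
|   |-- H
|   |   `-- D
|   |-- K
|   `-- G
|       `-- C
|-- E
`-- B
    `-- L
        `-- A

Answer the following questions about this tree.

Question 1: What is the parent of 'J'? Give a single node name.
Scan adjacency: J appears as child of F

Answer: F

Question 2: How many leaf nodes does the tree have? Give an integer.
Answer: 5

Derivation:
Leaves (nodes with no children): A, C, D, E, K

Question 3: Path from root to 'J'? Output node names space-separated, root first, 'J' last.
Walk down from root: F -> J

Answer: F J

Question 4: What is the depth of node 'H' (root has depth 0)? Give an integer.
Answer: 2

Derivation:
Path from root to H: F -> J -> H
Depth = number of edges = 2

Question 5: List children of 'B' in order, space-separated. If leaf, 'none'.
Node B's children (from adjacency): L

Answer: L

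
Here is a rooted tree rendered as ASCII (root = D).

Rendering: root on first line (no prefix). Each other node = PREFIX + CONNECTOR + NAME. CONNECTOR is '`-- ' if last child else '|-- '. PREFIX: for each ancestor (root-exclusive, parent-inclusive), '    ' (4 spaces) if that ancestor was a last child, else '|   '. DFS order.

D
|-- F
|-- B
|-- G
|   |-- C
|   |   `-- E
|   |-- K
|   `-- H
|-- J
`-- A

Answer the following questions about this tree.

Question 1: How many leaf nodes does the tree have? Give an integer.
Leaves (nodes with no children): A, B, E, F, H, J, K

Answer: 7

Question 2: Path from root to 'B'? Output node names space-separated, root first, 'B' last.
Walk down from root: D -> B

Answer: D B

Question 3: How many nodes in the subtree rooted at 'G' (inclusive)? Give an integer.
Subtree rooted at G contains: C, E, G, H, K
Count = 5

Answer: 5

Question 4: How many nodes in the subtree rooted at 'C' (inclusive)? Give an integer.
Subtree rooted at C contains: C, E
Count = 2

Answer: 2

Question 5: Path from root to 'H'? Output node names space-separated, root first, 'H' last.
Answer: D G H

Derivation:
Walk down from root: D -> G -> H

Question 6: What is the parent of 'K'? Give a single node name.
Answer: G

Derivation:
Scan adjacency: K appears as child of G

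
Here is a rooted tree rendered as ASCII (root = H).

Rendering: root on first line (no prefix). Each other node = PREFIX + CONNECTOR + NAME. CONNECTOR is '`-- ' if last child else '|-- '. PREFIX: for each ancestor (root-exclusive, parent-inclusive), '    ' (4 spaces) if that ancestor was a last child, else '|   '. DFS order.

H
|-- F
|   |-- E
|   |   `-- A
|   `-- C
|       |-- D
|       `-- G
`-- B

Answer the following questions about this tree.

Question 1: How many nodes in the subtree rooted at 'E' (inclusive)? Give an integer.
Answer: 2

Derivation:
Subtree rooted at E contains: A, E
Count = 2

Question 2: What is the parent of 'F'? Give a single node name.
Answer: H

Derivation:
Scan adjacency: F appears as child of H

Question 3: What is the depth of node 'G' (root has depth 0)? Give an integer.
Answer: 3

Derivation:
Path from root to G: H -> F -> C -> G
Depth = number of edges = 3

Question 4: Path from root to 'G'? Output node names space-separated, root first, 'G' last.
Walk down from root: H -> F -> C -> G

Answer: H F C G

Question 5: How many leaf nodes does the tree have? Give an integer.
Leaves (nodes with no children): A, B, D, G

Answer: 4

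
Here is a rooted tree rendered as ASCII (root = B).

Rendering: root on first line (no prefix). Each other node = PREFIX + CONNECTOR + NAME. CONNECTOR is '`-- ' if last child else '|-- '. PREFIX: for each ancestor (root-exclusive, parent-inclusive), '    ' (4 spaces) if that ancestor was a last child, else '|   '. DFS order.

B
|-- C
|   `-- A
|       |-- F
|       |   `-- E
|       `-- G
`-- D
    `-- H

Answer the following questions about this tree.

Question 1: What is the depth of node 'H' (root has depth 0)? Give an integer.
Answer: 2

Derivation:
Path from root to H: B -> D -> H
Depth = number of edges = 2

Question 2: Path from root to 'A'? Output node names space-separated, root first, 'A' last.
Walk down from root: B -> C -> A

Answer: B C A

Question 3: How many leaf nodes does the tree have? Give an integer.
Answer: 3

Derivation:
Leaves (nodes with no children): E, G, H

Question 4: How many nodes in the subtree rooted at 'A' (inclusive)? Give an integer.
Subtree rooted at A contains: A, E, F, G
Count = 4

Answer: 4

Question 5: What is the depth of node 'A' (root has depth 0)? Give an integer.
Path from root to A: B -> C -> A
Depth = number of edges = 2

Answer: 2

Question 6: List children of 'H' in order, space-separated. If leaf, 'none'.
Answer: none

Derivation:
Node H's children (from adjacency): (leaf)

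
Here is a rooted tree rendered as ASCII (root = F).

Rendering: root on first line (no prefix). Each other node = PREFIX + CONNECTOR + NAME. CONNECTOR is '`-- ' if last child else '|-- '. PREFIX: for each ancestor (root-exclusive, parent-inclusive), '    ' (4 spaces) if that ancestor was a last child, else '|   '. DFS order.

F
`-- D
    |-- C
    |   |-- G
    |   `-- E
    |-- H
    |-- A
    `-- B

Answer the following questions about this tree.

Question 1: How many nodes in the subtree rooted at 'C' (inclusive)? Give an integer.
Subtree rooted at C contains: C, E, G
Count = 3

Answer: 3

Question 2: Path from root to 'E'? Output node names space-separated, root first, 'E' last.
Walk down from root: F -> D -> C -> E

Answer: F D C E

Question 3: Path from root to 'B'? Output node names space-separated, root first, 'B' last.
Walk down from root: F -> D -> B

Answer: F D B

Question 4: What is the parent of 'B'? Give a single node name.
Scan adjacency: B appears as child of D

Answer: D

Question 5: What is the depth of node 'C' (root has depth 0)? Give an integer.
Answer: 2

Derivation:
Path from root to C: F -> D -> C
Depth = number of edges = 2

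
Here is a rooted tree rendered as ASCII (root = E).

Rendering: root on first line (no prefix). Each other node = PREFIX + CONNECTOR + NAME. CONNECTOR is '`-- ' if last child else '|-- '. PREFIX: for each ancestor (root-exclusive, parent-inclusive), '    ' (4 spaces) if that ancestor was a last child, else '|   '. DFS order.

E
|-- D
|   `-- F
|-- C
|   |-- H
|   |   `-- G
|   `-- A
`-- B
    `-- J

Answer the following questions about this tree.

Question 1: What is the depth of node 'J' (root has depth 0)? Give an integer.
Answer: 2

Derivation:
Path from root to J: E -> B -> J
Depth = number of edges = 2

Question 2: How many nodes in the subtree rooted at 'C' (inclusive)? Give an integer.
Subtree rooted at C contains: A, C, G, H
Count = 4

Answer: 4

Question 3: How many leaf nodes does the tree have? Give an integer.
Leaves (nodes with no children): A, F, G, J

Answer: 4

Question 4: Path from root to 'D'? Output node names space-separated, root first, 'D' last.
Walk down from root: E -> D

Answer: E D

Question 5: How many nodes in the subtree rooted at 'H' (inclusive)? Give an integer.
Subtree rooted at H contains: G, H
Count = 2

Answer: 2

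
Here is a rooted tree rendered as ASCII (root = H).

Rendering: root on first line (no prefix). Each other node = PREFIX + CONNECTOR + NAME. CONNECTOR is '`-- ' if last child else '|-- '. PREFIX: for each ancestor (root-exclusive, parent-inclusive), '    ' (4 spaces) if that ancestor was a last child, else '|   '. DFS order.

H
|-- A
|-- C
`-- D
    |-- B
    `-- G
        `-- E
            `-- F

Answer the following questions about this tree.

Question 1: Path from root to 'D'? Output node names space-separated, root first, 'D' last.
Walk down from root: H -> D

Answer: H D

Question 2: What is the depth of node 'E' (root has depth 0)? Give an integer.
Path from root to E: H -> D -> G -> E
Depth = number of edges = 3

Answer: 3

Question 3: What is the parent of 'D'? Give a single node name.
Scan adjacency: D appears as child of H

Answer: H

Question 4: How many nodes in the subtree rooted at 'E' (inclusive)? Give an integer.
Answer: 2

Derivation:
Subtree rooted at E contains: E, F
Count = 2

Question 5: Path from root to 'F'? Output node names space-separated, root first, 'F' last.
Answer: H D G E F

Derivation:
Walk down from root: H -> D -> G -> E -> F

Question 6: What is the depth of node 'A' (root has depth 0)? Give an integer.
Path from root to A: H -> A
Depth = number of edges = 1

Answer: 1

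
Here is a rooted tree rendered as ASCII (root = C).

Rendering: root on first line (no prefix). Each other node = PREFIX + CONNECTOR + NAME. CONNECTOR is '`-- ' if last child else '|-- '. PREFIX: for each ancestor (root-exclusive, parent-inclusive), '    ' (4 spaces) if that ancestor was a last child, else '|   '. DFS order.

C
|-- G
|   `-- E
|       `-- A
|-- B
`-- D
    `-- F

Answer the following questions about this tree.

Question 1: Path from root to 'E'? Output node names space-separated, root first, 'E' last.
Answer: C G E

Derivation:
Walk down from root: C -> G -> E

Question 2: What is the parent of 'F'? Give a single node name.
Scan adjacency: F appears as child of D

Answer: D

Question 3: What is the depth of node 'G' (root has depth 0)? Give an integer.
Path from root to G: C -> G
Depth = number of edges = 1

Answer: 1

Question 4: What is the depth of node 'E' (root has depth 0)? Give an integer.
Answer: 2

Derivation:
Path from root to E: C -> G -> E
Depth = number of edges = 2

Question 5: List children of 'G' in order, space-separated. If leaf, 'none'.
Answer: E

Derivation:
Node G's children (from adjacency): E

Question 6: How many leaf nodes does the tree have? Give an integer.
Answer: 3

Derivation:
Leaves (nodes with no children): A, B, F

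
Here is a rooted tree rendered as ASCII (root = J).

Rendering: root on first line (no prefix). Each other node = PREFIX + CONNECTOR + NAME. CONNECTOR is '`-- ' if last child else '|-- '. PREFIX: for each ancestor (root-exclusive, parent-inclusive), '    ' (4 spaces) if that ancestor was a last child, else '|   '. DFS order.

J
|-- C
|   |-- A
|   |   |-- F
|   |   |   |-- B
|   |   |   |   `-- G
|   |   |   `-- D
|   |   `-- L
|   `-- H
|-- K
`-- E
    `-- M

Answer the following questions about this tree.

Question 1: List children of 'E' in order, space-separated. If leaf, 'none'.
Answer: M

Derivation:
Node E's children (from adjacency): M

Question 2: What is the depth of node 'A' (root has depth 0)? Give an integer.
Path from root to A: J -> C -> A
Depth = number of edges = 2

Answer: 2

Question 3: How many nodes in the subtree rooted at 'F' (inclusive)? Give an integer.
Subtree rooted at F contains: B, D, F, G
Count = 4

Answer: 4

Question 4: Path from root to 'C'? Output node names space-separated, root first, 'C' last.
Walk down from root: J -> C

Answer: J C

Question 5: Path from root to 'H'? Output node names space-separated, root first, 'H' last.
Walk down from root: J -> C -> H

Answer: J C H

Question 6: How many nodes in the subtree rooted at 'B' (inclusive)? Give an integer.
Answer: 2

Derivation:
Subtree rooted at B contains: B, G
Count = 2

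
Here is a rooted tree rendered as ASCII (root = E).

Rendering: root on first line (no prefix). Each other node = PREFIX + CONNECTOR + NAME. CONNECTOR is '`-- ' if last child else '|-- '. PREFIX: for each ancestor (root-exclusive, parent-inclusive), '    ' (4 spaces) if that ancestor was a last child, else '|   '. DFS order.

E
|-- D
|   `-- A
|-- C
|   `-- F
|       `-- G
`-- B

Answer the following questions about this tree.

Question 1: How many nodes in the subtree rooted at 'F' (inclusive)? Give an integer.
Answer: 2

Derivation:
Subtree rooted at F contains: F, G
Count = 2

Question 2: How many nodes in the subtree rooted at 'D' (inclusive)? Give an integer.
Answer: 2

Derivation:
Subtree rooted at D contains: A, D
Count = 2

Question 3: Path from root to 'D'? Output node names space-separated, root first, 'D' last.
Walk down from root: E -> D

Answer: E D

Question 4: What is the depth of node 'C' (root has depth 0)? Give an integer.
Answer: 1

Derivation:
Path from root to C: E -> C
Depth = number of edges = 1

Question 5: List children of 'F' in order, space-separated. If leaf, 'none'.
Node F's children (from adjacency): G

Answer: G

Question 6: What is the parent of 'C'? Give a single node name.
Scan adjacency: C appears as child of E

Answer: E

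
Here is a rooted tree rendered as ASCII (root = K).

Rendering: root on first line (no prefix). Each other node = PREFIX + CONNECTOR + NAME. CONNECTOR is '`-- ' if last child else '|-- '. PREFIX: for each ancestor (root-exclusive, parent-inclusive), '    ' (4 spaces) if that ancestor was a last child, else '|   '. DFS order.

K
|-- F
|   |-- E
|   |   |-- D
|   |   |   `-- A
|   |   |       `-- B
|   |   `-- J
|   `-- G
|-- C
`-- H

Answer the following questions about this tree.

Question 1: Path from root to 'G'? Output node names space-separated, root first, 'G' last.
Answer: K F G

Derivation:
Walk down from root: K -> F -> G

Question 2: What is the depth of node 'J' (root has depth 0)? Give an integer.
Answer: 3

Derivation:
Path from root to J: K -> F -> E -> J
Depth = number of edges = 3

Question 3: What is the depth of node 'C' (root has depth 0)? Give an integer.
Answer: 1

Derivation:
Path from root to C: K -> C
Depth = number of edges = 1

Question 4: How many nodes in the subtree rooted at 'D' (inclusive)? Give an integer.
Subtree rooted at D contains: A, B, D
Count = 3

Answer: 3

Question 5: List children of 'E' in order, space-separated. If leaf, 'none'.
Node E's children (from adjacency): D, J

Answer: D J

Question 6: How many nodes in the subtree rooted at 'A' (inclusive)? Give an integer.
Answer: 2

Derivation:
Subtree rooted at A contains: A, B
Count = 2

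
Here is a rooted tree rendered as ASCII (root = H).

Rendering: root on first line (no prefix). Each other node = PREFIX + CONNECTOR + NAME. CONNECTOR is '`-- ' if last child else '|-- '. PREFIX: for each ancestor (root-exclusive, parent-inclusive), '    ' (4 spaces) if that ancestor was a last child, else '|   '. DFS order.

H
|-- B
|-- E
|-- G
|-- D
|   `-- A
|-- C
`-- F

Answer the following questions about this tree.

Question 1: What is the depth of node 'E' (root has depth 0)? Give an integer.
Path from root to E: H -> E
Depth = number of edges = 1

Answer: 1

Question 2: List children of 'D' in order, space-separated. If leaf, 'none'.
Node D's children (from adjacency): A

Answer: A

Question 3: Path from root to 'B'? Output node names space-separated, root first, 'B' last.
Answer: H B

Derivation:
Walk down from root: H -> B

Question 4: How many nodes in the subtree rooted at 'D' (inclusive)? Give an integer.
Subtree rooted at D contains: A, D
Count = 2

Answer: 2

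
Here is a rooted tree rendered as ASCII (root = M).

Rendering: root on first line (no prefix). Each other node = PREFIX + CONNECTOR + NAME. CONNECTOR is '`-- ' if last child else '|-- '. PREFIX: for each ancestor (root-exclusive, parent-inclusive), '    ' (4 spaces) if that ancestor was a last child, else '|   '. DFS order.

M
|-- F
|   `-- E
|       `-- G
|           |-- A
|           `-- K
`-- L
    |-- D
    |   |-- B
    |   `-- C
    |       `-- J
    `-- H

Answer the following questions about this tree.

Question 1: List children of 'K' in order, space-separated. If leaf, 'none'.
Node K's children (from adjacency): (leaf)

Answer: none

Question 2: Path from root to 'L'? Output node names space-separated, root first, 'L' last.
Walk down from root: M -> L

Answer: M L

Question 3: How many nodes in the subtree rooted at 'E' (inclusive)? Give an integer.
Answer: 4

Derivation:
Subtree rooted at E contains: A, E, G, K
Count = 4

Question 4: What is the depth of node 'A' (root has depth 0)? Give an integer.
Answer: 4

Derivation:
Path from root to A: M -> F -> E -> G -> A
Depth = number of edges = 4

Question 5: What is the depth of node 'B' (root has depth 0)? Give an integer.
Answer: 3

Derivation:
Path from root to B: M -> L -> D -> B
Depth = number of edges = 3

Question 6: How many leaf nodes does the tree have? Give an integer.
Leaves (nodes with no children): A, B, H, J, K

Answer: 5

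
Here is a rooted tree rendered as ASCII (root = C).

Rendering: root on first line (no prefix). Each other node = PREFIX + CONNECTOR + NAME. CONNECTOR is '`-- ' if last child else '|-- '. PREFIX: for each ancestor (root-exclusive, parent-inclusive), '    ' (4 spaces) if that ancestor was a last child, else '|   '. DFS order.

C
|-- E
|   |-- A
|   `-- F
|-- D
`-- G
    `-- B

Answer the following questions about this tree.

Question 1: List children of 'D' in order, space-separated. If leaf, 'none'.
Node D's children (from adjacency): (leaf)

Answer: none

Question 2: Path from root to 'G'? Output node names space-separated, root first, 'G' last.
Walk down from root: C -> G

Answer: C G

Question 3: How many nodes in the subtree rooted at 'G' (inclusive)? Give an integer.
Subtree rooted at G contains: B, G
Count = 2

Answer: 2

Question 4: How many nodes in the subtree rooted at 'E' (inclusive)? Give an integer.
Subtree rooted at E contains: A, E, F
Count = 3

Answer: 3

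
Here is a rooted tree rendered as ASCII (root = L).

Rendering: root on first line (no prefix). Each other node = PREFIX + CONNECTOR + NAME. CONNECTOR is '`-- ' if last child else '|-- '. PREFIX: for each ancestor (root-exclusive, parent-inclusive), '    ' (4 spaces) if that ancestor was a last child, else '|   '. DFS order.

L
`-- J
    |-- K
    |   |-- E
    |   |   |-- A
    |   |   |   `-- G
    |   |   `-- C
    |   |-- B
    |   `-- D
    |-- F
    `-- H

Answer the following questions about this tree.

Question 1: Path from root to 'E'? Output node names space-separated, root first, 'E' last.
Answer: L J K E

Derivation:
Walk down from root: L -> J -> K -> E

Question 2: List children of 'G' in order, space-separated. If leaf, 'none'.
Node G's children (from adjacency): (leaf)

Answer: none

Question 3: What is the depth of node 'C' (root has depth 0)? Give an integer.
Path from root to C: L -> J -> K -> E -> C
Depth = number of edges = 4

Answer: 4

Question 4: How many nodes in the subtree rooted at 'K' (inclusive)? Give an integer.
Answer: 7

Derivation:
Subtree rooted at K contains: A, B, C, D, E, G, K
Count = 7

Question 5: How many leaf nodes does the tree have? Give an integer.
Leaves (nodes with no children): B, C, D, F, G, H

Answer: 6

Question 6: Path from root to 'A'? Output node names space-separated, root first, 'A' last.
Answer: L J K E A

Derivation:
Walk down from root: L -> J -> K -> E -> A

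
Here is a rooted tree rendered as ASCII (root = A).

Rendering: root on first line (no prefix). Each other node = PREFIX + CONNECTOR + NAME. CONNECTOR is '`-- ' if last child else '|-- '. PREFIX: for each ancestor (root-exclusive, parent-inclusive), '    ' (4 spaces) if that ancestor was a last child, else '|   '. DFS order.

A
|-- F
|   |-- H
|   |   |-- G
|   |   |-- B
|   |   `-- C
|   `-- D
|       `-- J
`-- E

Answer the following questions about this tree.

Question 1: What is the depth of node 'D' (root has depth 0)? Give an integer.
Path from root to D: A -> F -> D
Depth = number of edges = 2

Answer: 2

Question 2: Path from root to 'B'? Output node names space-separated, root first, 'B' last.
Answer: A F H B

Derivation:
Walk down from root: A -> F -> H -> B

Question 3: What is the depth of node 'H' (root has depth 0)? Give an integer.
Answer: 2

Derivation:
Path from root to H: A -> F -> H
Depth = number of edges = 2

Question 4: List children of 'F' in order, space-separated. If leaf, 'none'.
Answer: H D

Derivation:
Node F's children (from adjacency): H, D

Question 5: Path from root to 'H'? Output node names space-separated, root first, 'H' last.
Answer: A F H

Derivation:
Walk down from root: A -> F -> H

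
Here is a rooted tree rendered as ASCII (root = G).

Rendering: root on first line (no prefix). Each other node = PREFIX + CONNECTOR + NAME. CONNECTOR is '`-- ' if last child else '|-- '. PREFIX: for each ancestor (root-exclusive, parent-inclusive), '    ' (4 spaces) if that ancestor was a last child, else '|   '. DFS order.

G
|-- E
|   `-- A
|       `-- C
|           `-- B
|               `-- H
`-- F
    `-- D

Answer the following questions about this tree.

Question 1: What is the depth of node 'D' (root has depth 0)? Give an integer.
Path from root to D: G -> F -> D
Depth = number of edges = 2

Answer: 2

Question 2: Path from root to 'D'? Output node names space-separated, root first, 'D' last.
Walk down from root: G -> F -> D

Answer: G F D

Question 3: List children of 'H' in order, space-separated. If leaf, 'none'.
Answer: none

Derivation:
Node H's children (from adjacency): (leaf)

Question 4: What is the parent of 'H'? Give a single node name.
Answer: B

Derivation:
Scan adjacency: H appears as child of B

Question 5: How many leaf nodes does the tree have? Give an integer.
Answer: 2

Derivation:
Leaves (nodes with no children): D, H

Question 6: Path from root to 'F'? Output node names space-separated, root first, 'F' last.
Answer: G F

Derivation:
Walk down from root: G -> F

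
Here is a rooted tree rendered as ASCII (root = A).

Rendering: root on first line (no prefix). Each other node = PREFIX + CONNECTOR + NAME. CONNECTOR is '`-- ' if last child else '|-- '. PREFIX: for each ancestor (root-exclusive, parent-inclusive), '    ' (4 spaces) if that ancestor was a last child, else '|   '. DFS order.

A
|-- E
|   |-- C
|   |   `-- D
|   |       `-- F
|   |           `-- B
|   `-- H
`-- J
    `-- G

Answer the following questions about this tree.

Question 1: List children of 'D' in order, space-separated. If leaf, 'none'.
Answer: F

Derivation:
Node D's children (from adjacency): F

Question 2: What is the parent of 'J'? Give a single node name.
Scan adjacency: J appears as child of A

Answer: A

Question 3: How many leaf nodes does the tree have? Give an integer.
Answer: 3

Derivation:
Leaves (nodes with no children): B, G, H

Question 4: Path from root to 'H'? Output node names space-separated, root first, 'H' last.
Answer: A E H

Derivation:
Walk down from root: A -> E -> H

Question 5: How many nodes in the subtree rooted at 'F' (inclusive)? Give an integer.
Answer: 2

Derivation:
Subtree rooted at F contains: B, F
Count = 2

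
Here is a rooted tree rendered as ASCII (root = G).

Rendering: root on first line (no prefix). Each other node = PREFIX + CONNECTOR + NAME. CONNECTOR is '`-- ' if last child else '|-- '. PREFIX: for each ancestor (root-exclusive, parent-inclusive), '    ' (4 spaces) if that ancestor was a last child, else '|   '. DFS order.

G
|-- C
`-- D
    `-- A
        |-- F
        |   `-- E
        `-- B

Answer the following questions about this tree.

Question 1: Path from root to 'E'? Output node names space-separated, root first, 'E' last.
Answer: G D A F E

Derivation:
Walk down from root: G -> D -> A -> F -> E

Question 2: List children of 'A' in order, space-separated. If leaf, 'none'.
Answer: F B

Derivation:
Node A's children (from adjacency): F, B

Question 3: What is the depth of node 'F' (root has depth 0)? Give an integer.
Path from root to F: G -> D -> A -> F
Depth = number of edges = 3

Answer: 3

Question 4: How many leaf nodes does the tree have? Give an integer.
Answer: 3

Derivation:
Leaves (nodes with no children): B, C, E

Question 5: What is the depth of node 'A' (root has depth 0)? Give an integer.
Path from root to A: G -> D -> A
Depth = number of edges = 2

Answer: 2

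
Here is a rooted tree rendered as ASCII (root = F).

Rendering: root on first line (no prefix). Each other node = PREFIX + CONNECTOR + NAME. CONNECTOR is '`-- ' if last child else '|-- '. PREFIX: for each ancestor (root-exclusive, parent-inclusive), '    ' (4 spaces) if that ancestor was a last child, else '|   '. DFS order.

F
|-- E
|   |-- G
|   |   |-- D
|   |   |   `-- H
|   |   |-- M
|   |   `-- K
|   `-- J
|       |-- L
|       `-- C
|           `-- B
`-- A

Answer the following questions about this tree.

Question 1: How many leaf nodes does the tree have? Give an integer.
Answer: 6

Derivation:
Leaves (nodes with no children): A, B, H, K, L, M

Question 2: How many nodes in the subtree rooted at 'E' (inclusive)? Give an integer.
Subtree rooted at E contains: B, C, D, E, G, H, J, K, L, M
Count = 10

Answer: 10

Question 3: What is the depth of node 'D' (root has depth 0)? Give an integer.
Path from root to D: F -> E -> G -> D
Depth = number of edges = 3

Answer: 3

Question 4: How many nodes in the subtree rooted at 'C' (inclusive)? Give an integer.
Answer: 2

Derivation:
Subtree rooted at C contains: B, C
Count = 2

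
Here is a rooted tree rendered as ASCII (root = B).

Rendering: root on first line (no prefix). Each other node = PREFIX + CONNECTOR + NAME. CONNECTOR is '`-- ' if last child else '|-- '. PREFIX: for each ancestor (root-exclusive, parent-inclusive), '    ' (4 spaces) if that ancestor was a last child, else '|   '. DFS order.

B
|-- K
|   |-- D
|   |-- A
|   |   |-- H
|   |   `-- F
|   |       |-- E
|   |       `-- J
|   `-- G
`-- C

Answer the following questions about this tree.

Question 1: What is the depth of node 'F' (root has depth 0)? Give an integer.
Answer: 3

Derivation:
Path from root to F: B -> K -> A -> F
Depth = number of edges = 3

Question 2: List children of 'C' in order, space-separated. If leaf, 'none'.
Answer: none

Derivation:
Node C's children (from adjacency): (leaf)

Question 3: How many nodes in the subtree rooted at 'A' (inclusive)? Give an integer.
Subtree rooted at A contains: A, E, F, H, J
Count = 5

Answer: 5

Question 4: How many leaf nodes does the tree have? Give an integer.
Leaves (nodes with no children): C, D, E, G, H, J

Answer: 6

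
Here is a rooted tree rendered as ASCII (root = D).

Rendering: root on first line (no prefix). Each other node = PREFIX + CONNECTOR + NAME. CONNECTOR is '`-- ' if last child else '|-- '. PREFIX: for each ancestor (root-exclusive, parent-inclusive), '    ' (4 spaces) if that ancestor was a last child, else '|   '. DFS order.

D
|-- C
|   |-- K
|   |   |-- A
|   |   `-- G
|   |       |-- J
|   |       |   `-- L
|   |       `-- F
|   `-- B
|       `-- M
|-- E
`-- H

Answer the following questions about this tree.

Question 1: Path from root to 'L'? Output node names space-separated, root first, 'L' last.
Walk down from root: D -> C -> K -> G -> J -> L

Answer: D C K G J L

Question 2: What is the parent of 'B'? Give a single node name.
Answer: C

Derivation:
Scan adjacency: B appears as child of C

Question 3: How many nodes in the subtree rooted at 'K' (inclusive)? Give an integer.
Answer: 6

Derivation:
Subtree rooted at K contains: A, F, G, J, K, L
Count = 6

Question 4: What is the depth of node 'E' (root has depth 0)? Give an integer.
Path from root to E: D -> E
Depth = number of edges = 1

Answer: 1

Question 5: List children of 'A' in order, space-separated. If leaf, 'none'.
Node A's children (from adjacency): (leaf)

Answer: none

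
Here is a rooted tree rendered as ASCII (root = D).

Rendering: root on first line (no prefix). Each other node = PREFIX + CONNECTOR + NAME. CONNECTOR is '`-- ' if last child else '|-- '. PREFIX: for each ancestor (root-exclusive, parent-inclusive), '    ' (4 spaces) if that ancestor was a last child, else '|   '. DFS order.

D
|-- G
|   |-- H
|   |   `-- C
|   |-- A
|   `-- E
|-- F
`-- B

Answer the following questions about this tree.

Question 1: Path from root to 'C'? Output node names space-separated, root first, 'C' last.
Answer: D G H C

Derivation:
Walk down from root: D -> G -> H -> C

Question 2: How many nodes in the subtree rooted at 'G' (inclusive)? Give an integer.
Subtree rooted at G contains: A, C, E, G, H
Count = 5

Answer: 5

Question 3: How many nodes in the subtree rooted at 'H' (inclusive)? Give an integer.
Subtree rooted at H contains: C, H
Count = 2

Answer: 2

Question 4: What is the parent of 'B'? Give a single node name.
Scan adjacency: B appears as child of D

Answer: D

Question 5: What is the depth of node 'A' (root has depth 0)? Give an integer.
Answer: 2

Derivation:
Path from root to A: D -> G -> A
Depth = number of edges = 2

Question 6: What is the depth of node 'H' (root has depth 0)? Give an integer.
Answer: 2

Derivation:
Path from root to H: D -> G -> H
Depth = number of edges = 2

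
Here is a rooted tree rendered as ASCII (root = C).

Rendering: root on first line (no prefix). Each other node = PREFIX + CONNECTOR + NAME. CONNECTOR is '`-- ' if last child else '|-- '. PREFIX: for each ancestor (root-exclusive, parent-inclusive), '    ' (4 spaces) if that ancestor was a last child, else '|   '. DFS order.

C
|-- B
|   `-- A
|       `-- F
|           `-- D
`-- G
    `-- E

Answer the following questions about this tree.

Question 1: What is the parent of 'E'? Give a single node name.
Scan adjacency: E appears as child of G

Answer: G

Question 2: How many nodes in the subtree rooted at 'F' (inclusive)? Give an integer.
Subtree rooted at F contains: D, F
Count = 2

Answer: 2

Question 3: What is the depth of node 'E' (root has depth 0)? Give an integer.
Answer: 2

Derivation:
Path from root to E: C -> G -> E
Depth = number of edges = 2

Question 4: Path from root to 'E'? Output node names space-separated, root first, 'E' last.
Answer: C G E

Derivation:
Walk down from root: C -> G -> E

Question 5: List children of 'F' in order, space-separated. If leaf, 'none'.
Node F's children (from adjacency): D

Answer: D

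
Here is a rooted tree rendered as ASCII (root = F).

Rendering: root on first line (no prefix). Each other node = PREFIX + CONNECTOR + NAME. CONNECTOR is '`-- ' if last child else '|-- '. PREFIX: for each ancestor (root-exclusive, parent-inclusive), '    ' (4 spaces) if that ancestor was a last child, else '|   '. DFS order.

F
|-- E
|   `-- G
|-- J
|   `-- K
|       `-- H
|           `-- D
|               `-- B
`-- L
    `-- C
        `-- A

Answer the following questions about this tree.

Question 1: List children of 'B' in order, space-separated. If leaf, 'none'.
Node B's children (from adjacency): (leaf)

Answer: none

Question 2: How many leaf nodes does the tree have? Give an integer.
Answer: 3

Derivation:
Leaves (nodes with no children): A, B, G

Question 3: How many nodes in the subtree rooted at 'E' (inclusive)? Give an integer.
Answer: 2

Derivation:
Subtree rooted at E contains: E, G
Count = 2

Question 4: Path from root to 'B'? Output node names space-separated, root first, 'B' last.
Walk down from root: F -> J -> K -> H -> D -> B

Answer: F J K H D B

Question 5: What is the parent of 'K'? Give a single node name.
Answer: J

Derivation:
Scan adjacency: K appears as child of J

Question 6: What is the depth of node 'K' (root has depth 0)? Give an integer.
Path from root to K: F -> J -> K
Depth = number of edges = 2

Answer: 2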